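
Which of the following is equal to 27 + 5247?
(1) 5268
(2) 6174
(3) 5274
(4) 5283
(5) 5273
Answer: 3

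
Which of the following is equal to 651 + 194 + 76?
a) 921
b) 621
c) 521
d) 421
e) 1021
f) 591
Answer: a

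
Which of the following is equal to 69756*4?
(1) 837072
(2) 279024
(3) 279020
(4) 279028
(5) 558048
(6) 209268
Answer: 2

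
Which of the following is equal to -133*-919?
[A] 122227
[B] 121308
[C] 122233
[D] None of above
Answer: A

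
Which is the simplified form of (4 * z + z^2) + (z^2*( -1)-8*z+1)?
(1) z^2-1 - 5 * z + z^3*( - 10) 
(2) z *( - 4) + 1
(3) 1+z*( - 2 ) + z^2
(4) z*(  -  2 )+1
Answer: 2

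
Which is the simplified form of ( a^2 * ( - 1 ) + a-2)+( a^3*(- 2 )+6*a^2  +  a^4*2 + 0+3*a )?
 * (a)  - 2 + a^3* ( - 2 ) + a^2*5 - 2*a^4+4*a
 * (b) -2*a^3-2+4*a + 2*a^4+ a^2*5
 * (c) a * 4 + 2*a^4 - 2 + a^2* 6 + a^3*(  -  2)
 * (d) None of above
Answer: b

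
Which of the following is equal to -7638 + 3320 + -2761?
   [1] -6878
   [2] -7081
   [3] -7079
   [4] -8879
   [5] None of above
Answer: 3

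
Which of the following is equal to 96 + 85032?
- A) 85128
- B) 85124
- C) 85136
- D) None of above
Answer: A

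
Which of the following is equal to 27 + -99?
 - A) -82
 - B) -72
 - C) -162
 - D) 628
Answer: B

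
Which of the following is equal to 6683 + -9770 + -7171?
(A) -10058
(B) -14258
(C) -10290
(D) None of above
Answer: D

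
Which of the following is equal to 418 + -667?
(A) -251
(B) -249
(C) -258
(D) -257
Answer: B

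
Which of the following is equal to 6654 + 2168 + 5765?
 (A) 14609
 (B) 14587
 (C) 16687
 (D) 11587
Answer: B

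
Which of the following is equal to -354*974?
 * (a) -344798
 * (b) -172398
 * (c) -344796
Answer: c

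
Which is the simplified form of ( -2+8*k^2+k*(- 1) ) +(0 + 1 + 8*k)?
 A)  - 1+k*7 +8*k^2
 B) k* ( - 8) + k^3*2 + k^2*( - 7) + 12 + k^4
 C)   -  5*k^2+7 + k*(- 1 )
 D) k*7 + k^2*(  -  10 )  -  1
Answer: A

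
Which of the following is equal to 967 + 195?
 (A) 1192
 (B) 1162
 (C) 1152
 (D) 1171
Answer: B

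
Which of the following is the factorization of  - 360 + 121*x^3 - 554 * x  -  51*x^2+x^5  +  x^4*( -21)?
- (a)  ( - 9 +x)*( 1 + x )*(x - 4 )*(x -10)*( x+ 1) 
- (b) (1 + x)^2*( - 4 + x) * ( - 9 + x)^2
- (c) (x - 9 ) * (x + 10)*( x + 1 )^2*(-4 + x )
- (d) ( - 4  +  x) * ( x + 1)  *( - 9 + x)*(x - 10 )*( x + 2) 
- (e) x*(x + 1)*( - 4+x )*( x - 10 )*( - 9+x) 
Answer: a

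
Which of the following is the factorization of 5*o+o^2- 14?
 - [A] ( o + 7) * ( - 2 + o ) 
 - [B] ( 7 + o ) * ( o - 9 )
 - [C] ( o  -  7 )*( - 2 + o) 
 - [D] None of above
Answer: A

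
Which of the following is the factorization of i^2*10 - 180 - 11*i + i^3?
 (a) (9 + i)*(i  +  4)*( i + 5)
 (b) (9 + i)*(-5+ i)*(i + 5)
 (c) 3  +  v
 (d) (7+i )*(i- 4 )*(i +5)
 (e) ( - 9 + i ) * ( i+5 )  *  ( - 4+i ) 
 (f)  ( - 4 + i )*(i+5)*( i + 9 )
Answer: f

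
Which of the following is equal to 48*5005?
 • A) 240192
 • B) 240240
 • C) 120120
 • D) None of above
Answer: B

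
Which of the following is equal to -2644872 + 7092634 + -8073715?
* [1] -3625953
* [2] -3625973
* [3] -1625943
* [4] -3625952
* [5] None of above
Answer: 1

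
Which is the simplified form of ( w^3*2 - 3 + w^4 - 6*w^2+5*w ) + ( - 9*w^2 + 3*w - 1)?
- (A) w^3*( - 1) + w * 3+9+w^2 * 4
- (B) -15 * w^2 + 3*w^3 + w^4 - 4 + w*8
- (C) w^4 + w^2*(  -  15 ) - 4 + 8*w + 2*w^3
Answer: C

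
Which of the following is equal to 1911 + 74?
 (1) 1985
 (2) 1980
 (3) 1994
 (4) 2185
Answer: 1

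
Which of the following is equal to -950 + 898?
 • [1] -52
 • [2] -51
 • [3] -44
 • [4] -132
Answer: 1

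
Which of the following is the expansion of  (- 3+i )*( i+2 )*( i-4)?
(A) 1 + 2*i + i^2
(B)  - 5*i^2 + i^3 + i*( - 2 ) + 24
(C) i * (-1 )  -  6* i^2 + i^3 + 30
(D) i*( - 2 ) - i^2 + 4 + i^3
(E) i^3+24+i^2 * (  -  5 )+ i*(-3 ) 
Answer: B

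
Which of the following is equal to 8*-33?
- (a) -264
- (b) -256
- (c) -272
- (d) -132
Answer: a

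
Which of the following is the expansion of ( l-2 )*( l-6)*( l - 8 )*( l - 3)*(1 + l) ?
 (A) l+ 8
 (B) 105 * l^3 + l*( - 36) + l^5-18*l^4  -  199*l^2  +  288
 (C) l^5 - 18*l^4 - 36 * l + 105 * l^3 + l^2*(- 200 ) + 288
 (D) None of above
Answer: C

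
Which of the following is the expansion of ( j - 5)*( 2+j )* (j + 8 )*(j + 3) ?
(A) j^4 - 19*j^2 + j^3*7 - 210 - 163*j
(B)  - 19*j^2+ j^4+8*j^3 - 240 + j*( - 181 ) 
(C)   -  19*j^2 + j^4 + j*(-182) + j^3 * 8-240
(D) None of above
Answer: C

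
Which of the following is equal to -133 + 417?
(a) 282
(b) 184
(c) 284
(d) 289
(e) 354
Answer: c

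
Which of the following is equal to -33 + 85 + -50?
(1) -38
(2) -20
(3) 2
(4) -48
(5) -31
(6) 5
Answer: 3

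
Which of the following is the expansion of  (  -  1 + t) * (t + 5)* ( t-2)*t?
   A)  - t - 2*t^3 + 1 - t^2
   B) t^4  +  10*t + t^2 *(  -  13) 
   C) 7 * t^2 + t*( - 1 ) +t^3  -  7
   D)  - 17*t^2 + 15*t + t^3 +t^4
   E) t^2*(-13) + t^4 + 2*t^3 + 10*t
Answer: E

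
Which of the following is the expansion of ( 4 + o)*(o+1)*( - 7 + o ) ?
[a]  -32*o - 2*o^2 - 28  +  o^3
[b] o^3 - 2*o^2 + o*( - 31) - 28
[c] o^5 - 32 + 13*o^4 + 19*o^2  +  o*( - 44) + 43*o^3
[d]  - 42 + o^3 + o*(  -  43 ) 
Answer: b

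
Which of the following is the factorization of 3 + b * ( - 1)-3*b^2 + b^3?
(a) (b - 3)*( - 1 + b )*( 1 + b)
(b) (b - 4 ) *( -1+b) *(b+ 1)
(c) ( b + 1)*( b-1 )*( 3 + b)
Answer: a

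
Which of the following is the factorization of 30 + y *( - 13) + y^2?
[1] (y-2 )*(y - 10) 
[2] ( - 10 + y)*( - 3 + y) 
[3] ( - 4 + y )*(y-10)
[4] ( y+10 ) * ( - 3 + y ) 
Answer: 2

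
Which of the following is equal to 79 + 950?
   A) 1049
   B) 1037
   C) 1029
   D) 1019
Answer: C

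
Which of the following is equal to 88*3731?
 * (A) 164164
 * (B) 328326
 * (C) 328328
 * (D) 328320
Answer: C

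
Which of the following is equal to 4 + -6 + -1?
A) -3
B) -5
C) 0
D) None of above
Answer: A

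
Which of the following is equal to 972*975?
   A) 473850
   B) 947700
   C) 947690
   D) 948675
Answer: B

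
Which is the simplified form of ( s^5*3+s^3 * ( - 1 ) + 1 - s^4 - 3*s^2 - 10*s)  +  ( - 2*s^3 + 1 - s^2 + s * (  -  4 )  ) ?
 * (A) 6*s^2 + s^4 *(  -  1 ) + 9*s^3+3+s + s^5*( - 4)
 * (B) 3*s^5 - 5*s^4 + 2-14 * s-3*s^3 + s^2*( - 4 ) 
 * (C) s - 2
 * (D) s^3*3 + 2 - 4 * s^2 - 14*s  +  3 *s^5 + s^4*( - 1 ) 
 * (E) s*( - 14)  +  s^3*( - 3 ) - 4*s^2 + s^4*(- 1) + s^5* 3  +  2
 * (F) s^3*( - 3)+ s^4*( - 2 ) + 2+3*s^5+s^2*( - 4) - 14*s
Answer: E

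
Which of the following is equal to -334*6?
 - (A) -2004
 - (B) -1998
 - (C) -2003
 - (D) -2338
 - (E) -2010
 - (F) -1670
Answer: A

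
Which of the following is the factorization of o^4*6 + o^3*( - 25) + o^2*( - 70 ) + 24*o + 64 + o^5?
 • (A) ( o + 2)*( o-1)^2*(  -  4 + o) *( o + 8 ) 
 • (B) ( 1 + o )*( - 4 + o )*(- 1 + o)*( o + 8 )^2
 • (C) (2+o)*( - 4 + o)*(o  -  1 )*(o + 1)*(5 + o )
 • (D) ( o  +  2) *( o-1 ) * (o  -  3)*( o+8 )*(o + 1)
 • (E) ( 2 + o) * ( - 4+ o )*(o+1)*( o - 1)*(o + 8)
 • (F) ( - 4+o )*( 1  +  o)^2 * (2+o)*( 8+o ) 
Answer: E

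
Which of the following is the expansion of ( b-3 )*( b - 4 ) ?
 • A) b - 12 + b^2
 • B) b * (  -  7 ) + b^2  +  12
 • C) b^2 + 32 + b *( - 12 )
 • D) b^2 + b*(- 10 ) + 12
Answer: B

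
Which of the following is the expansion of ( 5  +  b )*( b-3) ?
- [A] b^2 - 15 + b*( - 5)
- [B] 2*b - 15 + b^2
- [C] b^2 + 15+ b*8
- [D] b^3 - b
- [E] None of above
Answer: B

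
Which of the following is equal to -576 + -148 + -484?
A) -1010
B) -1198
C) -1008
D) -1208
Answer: D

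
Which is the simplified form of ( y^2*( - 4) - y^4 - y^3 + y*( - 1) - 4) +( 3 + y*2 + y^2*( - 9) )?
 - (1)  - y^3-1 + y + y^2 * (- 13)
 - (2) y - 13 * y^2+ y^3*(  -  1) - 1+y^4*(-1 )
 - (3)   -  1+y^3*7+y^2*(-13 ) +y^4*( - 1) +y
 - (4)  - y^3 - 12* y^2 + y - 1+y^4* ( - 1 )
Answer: 2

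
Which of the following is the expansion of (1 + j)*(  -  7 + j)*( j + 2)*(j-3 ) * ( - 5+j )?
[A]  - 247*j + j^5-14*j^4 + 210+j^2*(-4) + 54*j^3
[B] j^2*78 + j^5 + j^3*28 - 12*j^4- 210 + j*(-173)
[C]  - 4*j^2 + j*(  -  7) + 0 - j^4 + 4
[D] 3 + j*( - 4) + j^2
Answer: B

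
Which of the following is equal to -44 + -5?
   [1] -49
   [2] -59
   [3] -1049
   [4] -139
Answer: 1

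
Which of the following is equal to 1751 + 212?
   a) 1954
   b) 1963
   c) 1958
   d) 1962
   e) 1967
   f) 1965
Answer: b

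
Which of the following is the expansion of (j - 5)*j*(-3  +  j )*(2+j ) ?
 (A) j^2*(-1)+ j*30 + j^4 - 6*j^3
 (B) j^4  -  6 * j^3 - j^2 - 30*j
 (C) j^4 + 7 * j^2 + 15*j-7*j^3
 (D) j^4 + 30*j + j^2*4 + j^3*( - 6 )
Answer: A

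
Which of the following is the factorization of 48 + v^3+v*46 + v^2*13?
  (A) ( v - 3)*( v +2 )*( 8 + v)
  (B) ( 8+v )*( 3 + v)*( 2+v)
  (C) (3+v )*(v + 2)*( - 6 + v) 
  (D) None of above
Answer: B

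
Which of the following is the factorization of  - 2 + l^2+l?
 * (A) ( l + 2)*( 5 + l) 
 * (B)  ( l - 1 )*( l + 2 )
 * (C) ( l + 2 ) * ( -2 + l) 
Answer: B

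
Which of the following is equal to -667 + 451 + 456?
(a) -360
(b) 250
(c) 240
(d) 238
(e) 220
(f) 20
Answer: c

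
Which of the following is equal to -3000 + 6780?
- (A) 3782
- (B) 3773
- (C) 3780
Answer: C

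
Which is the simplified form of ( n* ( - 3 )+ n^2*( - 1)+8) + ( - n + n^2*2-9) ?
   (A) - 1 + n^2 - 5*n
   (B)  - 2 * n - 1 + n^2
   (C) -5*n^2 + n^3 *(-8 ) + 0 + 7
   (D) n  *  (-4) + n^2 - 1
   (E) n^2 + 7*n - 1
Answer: D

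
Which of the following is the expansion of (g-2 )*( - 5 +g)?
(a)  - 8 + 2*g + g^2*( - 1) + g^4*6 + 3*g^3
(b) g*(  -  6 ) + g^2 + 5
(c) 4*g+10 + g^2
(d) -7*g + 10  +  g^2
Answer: d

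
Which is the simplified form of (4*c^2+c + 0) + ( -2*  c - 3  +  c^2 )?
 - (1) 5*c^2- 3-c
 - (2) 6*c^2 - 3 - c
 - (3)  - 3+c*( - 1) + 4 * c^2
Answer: 1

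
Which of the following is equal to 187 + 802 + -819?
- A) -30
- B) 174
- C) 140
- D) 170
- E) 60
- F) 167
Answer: D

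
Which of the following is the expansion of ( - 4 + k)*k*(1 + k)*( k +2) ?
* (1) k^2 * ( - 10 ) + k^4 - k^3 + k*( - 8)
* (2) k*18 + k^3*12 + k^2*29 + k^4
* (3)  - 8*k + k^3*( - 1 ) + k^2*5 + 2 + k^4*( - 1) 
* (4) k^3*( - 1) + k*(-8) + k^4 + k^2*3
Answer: 1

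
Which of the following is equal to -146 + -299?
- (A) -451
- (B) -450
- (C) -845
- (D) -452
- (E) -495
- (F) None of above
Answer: F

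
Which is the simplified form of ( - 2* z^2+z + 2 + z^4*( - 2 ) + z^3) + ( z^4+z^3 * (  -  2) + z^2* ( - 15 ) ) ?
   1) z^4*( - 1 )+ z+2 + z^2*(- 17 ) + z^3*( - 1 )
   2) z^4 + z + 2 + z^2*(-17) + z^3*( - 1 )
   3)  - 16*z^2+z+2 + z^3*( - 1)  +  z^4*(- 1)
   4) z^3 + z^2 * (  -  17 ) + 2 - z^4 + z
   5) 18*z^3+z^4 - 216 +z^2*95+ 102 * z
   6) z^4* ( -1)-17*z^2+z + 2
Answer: 1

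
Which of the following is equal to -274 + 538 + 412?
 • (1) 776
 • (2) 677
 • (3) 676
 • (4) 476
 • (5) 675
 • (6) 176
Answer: 3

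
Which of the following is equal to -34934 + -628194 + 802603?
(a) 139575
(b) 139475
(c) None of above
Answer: b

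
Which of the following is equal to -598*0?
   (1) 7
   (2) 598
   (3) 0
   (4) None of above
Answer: 3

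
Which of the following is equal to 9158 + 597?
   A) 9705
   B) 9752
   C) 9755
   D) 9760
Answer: C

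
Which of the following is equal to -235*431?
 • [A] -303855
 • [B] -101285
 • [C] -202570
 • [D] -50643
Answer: B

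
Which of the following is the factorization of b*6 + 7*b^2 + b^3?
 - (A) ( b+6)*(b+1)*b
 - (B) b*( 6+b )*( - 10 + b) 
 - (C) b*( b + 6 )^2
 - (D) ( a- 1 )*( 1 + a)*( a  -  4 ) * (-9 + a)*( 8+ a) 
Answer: A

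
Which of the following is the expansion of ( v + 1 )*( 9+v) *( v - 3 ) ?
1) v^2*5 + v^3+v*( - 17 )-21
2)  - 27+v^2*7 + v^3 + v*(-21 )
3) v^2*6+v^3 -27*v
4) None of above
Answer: 2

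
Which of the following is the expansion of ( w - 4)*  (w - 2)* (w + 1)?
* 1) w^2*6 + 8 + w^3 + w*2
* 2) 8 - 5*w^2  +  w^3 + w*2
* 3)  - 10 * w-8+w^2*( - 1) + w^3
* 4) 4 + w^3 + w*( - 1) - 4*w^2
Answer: 2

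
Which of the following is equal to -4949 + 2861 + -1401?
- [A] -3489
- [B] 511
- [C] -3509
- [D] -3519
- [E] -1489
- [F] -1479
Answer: A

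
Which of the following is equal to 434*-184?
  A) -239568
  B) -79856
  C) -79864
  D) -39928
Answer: B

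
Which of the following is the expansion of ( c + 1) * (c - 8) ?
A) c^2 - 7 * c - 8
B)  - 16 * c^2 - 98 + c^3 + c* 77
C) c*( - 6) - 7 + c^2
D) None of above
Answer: A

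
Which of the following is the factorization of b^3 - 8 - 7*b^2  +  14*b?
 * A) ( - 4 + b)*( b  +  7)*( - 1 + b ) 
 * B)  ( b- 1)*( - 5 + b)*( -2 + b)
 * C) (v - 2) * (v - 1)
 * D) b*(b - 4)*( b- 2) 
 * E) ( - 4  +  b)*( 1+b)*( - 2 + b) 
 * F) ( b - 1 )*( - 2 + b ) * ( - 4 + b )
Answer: F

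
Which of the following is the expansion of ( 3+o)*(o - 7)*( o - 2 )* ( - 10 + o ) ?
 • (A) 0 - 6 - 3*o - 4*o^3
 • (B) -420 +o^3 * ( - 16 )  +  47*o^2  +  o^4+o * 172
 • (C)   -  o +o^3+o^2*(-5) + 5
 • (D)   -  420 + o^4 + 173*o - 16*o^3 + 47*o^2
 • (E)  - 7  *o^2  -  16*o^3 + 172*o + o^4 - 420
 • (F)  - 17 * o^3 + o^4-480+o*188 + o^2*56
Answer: B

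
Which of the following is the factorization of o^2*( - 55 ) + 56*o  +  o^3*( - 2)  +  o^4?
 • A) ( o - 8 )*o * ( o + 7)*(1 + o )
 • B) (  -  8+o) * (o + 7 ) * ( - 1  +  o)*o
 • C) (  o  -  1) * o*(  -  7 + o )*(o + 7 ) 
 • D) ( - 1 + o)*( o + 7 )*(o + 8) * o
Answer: B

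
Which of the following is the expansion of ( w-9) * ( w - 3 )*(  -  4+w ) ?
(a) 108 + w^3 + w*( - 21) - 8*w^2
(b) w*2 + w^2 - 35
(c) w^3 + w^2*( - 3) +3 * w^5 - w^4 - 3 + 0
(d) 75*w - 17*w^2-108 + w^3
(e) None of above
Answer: e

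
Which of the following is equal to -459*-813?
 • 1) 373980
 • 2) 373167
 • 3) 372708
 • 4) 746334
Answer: 2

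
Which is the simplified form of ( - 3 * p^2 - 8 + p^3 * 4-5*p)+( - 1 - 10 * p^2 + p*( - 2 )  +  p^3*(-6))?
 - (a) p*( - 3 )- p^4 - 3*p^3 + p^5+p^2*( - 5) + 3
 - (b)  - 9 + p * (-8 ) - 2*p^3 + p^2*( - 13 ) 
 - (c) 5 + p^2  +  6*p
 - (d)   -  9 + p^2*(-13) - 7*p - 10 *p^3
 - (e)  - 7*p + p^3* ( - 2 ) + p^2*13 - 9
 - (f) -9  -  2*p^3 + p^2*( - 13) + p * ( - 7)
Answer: f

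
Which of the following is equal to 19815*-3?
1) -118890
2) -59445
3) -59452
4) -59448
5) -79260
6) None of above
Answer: 2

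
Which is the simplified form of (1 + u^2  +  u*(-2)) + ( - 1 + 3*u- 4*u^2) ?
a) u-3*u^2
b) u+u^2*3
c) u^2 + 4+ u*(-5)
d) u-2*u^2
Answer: a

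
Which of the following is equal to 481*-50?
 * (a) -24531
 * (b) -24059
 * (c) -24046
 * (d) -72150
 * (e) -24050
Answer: e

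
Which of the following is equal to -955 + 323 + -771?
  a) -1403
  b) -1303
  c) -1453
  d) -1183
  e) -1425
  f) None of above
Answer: a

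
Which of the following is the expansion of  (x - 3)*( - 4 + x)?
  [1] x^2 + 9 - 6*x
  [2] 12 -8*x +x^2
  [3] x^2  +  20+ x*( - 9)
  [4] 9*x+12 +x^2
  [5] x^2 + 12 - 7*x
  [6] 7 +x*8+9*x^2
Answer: 5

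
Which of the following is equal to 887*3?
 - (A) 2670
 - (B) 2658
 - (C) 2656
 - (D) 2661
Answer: D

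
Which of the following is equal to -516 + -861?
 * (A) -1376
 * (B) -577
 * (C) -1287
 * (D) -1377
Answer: D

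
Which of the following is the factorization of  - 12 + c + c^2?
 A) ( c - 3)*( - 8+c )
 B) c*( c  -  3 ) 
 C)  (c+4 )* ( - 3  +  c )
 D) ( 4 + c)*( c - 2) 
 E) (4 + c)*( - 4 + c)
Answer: C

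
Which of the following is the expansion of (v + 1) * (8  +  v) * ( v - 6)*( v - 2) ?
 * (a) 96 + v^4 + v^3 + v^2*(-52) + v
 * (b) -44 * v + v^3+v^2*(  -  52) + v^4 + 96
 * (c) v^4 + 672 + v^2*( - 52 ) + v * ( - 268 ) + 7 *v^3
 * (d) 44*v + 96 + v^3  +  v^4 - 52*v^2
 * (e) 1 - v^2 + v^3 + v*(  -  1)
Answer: d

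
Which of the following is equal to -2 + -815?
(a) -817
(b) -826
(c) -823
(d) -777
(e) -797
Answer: a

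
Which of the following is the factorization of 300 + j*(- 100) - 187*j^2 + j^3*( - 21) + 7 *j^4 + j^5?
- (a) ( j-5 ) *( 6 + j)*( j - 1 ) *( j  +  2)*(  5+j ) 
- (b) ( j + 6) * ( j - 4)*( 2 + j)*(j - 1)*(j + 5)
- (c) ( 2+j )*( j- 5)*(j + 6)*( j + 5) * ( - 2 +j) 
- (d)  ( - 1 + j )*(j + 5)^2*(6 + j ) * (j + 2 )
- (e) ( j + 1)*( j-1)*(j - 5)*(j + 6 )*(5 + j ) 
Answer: a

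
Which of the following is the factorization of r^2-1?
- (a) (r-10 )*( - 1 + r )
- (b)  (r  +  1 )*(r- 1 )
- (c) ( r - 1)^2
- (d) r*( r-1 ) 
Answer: b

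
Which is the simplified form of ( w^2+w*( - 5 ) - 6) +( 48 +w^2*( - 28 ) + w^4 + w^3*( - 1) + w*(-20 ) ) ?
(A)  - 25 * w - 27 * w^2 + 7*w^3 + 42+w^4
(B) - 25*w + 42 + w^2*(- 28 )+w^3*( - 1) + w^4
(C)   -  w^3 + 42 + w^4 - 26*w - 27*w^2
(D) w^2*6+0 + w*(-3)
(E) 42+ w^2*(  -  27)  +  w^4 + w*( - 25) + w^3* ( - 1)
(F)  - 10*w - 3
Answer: E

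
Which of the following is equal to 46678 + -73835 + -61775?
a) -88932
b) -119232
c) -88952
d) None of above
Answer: a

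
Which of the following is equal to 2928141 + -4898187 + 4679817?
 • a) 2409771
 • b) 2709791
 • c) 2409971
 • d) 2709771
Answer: d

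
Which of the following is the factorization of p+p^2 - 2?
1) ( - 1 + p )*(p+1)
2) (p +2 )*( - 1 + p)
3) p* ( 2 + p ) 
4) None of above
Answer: 2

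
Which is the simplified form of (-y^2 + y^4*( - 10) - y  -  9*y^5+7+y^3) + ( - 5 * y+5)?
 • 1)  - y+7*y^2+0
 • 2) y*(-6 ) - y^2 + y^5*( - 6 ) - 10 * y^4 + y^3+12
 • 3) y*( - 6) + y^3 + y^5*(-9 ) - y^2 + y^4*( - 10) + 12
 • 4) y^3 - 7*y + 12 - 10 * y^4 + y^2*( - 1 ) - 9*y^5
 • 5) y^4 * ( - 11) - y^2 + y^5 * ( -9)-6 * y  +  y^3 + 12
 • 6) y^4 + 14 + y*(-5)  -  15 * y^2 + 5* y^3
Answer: 3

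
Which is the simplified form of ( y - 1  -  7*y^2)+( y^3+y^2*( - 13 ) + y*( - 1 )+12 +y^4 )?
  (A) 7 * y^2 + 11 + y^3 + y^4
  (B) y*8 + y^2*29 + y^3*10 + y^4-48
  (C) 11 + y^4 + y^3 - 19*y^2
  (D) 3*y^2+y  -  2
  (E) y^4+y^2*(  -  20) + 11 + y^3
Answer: E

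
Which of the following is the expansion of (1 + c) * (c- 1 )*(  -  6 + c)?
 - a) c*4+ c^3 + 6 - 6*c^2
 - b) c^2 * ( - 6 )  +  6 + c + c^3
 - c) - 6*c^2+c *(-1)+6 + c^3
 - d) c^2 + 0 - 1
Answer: c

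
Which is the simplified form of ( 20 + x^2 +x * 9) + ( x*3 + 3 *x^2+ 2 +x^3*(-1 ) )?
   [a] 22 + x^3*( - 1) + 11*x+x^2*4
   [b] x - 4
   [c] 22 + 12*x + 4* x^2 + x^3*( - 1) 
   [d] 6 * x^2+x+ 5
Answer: c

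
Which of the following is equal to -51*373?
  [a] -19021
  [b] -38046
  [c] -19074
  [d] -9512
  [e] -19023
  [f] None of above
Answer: e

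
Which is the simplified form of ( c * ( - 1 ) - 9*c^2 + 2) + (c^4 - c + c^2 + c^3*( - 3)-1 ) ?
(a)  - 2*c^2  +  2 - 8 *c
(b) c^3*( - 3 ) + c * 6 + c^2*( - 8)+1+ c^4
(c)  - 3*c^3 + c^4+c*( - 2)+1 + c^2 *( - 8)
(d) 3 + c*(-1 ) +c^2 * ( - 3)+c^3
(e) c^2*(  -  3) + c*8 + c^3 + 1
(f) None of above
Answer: c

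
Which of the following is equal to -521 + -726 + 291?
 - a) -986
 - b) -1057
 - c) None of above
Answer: c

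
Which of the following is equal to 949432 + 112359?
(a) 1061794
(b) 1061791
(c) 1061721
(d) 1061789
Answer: b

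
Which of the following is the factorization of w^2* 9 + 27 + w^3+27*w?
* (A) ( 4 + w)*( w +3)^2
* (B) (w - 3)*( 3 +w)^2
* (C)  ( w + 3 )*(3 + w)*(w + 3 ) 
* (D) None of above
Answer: C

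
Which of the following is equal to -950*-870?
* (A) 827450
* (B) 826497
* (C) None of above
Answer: C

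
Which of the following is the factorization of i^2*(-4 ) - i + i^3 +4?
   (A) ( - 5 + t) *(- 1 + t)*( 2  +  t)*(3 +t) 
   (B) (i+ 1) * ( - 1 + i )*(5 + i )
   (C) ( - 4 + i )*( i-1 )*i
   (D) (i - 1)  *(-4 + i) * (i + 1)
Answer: D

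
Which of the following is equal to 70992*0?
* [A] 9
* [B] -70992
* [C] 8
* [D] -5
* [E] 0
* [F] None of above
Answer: E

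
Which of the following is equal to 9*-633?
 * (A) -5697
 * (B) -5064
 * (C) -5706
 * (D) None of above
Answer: A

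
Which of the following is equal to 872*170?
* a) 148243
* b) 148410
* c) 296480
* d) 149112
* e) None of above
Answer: e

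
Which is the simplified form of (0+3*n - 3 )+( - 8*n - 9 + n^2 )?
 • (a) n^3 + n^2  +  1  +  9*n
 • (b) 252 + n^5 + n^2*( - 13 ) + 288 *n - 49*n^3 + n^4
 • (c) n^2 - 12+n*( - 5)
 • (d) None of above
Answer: c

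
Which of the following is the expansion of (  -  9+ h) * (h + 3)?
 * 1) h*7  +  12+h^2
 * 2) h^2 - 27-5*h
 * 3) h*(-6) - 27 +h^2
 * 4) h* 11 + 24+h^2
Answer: 3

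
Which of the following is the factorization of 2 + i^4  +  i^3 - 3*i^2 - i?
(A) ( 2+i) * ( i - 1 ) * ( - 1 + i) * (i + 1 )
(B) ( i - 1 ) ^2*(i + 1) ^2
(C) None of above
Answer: A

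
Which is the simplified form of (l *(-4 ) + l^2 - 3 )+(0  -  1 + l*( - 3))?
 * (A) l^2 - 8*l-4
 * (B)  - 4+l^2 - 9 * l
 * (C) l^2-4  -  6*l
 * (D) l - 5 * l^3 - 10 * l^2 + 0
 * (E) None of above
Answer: E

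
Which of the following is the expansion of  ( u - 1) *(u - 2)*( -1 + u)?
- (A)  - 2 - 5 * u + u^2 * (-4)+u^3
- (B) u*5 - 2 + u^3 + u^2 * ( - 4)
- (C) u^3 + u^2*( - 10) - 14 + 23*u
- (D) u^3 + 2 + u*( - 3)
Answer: B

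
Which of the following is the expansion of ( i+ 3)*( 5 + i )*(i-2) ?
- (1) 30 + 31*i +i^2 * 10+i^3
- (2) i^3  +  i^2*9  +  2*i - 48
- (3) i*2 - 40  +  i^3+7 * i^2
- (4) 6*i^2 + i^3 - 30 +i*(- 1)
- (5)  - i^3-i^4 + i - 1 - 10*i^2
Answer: 4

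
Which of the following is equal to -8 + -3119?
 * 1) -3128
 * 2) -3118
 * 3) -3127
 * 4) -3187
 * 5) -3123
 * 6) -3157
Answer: 3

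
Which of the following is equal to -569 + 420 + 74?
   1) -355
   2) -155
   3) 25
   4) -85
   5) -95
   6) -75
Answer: 6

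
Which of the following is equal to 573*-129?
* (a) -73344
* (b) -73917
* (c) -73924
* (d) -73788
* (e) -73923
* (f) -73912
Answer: b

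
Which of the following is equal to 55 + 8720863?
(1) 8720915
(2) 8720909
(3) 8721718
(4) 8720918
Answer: 4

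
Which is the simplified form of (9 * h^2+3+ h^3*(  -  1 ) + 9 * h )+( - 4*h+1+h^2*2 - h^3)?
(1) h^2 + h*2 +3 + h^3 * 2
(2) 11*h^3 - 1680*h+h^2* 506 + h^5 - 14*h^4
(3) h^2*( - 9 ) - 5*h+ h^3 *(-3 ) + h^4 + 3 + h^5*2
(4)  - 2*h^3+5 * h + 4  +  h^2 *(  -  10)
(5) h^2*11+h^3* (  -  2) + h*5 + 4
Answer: 5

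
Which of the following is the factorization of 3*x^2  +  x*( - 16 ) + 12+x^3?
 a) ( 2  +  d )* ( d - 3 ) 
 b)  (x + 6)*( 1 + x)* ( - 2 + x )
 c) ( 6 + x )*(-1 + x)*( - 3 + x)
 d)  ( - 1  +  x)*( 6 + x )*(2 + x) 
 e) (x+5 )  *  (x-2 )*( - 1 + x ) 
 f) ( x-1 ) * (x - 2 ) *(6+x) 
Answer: f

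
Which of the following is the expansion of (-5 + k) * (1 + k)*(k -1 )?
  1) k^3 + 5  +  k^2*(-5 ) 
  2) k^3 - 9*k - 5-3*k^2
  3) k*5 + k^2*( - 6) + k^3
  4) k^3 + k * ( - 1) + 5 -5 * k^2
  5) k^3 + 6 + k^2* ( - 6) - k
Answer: 4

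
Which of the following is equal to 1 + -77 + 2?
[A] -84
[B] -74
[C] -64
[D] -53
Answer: B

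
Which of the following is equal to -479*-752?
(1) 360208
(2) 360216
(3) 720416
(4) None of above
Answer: 1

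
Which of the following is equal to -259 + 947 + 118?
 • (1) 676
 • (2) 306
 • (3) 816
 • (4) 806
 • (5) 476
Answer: 4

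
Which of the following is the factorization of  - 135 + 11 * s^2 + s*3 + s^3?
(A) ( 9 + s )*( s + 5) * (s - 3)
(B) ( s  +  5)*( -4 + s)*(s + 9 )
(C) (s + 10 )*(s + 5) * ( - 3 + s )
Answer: A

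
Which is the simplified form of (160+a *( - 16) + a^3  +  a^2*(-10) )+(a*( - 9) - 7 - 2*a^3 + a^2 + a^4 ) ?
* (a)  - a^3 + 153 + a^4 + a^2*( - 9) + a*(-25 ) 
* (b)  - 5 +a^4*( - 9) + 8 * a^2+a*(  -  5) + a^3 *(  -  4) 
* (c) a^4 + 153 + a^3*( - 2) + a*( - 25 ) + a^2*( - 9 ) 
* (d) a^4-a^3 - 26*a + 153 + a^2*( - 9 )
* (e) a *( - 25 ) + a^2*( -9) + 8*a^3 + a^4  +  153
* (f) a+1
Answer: a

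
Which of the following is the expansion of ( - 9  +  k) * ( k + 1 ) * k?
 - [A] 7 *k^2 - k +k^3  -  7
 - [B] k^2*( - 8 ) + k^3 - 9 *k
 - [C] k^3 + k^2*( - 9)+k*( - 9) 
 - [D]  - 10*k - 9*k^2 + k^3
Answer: B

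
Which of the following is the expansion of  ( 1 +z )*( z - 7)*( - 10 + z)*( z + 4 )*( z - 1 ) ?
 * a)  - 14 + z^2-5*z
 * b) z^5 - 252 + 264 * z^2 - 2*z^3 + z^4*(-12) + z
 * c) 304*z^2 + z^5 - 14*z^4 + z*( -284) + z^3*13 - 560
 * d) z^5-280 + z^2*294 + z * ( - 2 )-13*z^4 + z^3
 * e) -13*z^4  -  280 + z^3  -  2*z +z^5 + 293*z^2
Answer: e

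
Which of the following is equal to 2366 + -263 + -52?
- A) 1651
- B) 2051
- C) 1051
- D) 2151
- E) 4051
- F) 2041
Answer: B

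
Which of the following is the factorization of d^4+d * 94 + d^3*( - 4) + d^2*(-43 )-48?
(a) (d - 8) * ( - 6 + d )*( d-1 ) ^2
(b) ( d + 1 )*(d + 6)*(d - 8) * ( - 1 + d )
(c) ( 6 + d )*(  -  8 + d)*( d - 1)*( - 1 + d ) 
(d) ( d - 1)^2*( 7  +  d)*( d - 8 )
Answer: c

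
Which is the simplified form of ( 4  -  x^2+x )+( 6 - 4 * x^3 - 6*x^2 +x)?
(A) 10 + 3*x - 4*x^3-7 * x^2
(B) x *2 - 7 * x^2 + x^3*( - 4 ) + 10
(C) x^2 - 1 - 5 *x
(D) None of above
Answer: B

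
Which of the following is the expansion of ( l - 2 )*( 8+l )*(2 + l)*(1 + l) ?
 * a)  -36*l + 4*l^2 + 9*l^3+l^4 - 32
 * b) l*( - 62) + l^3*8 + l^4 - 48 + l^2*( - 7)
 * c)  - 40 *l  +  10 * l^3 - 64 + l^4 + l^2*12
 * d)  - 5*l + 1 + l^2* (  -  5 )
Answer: a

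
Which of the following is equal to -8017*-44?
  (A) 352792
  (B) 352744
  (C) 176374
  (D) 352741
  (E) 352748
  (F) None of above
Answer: E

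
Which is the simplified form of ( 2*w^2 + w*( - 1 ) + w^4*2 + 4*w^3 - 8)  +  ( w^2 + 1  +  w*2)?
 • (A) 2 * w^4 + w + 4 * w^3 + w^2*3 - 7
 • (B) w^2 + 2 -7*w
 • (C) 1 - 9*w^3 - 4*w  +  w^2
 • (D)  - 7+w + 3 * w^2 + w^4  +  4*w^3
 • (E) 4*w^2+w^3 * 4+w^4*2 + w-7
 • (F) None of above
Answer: A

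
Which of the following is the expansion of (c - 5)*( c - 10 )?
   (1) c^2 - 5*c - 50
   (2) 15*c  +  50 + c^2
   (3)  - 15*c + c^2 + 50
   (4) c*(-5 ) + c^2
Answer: 3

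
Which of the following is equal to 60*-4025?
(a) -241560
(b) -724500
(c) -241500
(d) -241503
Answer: c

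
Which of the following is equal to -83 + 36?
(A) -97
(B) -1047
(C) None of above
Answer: C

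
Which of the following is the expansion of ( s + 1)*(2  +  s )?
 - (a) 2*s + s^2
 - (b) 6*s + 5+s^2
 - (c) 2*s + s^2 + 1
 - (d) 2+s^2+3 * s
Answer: d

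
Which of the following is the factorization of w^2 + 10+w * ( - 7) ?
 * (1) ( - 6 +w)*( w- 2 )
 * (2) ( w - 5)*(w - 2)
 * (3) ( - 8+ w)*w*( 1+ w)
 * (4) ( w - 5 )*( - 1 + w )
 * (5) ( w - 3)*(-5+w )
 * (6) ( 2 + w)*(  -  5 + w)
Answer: 2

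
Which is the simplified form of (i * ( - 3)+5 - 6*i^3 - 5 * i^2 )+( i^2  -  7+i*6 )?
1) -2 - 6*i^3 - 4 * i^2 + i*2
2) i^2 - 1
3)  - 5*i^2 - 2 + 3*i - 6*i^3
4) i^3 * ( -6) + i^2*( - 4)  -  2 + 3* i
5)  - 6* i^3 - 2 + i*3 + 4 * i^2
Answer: 4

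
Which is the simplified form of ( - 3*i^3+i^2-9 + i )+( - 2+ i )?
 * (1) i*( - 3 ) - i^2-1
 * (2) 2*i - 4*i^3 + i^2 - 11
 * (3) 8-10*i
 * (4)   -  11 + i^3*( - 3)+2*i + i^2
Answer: 4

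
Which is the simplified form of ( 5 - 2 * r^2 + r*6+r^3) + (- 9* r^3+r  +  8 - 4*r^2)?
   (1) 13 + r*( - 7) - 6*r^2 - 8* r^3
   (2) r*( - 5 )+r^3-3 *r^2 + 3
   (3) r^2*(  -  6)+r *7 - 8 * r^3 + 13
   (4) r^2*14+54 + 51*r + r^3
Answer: 3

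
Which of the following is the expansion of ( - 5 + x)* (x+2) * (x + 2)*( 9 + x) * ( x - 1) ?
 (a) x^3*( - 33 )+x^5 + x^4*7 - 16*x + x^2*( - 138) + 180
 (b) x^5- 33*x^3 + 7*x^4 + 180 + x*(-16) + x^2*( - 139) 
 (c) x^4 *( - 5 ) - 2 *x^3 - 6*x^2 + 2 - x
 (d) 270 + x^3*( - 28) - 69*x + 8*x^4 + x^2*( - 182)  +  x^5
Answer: b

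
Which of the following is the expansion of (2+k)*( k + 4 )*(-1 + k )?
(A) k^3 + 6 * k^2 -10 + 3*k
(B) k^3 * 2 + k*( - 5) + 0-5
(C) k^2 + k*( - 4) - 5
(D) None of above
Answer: D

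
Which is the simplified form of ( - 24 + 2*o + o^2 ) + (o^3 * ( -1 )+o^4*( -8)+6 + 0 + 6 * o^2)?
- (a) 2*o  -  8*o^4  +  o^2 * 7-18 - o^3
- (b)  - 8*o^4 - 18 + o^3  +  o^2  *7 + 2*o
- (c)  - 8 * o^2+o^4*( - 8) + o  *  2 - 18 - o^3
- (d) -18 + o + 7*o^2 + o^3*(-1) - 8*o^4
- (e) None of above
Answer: a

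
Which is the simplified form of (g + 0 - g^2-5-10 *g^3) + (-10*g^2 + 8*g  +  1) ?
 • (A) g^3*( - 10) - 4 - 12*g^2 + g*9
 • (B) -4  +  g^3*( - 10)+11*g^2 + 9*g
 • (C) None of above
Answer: C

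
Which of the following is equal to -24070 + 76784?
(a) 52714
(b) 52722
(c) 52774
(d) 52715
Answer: a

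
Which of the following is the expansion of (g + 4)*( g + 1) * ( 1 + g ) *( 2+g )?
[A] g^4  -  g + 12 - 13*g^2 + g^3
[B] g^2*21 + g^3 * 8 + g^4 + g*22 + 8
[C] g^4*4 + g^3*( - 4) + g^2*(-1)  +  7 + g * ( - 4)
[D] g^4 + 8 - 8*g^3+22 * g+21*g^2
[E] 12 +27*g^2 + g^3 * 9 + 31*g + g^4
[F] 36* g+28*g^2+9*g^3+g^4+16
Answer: B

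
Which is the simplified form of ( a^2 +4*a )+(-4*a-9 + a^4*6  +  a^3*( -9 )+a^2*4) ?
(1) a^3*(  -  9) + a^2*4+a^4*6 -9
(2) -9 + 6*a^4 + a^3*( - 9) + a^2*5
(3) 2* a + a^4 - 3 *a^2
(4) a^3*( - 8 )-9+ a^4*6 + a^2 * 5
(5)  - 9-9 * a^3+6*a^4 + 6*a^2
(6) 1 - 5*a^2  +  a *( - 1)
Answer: 2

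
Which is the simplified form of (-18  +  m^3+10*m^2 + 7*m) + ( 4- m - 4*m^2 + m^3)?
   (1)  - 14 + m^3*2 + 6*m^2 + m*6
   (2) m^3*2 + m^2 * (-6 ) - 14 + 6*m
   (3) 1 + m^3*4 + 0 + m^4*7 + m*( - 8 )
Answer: 1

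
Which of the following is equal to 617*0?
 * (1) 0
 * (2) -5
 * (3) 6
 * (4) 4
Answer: 1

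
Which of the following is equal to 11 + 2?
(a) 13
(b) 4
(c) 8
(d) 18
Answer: a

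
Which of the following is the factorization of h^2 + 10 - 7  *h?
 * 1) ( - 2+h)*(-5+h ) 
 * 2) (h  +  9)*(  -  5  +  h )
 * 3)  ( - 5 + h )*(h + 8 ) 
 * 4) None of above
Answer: 1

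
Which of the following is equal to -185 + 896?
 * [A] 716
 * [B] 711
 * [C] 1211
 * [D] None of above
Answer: B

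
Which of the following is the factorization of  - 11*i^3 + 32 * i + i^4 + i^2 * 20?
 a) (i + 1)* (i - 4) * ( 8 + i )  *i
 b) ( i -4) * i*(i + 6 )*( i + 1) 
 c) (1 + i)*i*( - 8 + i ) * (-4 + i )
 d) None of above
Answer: c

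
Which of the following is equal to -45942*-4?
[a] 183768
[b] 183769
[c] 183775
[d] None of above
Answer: a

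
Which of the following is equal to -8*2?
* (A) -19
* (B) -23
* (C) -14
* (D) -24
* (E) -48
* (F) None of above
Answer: F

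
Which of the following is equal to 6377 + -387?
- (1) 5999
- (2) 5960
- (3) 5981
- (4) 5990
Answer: 4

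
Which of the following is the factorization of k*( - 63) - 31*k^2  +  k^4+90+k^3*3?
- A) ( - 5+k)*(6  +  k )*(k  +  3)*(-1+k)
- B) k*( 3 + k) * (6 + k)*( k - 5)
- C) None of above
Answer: A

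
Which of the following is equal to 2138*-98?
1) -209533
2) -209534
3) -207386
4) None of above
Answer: 4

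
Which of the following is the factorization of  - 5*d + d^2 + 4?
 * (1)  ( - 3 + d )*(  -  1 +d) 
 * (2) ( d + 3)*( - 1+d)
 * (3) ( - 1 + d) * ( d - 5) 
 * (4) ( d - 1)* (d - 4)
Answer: 4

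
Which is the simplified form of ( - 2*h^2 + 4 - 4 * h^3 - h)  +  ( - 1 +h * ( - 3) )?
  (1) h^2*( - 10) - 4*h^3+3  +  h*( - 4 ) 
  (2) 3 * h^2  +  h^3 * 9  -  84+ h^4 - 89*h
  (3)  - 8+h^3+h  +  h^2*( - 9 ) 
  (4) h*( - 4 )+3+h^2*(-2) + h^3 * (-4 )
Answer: 4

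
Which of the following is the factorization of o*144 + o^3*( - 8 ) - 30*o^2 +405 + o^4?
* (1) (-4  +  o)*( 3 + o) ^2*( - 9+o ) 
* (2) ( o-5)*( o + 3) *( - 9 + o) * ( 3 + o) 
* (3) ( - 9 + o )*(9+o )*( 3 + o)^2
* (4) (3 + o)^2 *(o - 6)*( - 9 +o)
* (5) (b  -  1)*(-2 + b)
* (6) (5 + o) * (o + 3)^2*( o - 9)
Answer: 2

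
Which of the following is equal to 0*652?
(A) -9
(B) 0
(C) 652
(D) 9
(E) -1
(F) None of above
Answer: B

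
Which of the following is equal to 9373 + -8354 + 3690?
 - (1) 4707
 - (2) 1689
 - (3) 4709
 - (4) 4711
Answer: 3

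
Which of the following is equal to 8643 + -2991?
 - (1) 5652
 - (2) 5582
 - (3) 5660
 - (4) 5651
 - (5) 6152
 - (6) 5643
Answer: 1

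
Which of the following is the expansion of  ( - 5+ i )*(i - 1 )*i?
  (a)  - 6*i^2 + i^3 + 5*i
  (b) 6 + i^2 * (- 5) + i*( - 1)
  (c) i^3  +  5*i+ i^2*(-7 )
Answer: a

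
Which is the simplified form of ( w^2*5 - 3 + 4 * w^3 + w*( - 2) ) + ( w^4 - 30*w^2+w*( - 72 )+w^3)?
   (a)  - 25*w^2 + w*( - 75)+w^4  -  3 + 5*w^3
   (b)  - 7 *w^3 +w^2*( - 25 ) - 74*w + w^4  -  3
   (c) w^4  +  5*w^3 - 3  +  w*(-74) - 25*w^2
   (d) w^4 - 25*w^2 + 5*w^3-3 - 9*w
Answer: c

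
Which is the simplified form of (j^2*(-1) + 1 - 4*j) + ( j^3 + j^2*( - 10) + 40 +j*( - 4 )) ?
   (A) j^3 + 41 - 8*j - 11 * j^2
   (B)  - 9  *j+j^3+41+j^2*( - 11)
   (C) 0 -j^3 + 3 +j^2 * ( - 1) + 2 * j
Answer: A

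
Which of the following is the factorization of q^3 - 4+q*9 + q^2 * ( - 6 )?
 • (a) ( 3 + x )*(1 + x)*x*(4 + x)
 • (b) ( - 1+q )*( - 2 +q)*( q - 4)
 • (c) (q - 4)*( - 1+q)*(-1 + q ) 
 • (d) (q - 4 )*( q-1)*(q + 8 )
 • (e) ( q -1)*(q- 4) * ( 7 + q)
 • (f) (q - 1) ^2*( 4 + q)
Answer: c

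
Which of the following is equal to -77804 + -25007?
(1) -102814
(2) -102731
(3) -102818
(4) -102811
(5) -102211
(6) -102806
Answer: 4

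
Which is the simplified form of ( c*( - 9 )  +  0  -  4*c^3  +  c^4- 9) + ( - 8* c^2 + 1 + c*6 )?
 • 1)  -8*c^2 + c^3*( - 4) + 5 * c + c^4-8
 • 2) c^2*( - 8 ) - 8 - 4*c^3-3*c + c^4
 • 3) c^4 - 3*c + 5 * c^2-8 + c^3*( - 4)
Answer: 2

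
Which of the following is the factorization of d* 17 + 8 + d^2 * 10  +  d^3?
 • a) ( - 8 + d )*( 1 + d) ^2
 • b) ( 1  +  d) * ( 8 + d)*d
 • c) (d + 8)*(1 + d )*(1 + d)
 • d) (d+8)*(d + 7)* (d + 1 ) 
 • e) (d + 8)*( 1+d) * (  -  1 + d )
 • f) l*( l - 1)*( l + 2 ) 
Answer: c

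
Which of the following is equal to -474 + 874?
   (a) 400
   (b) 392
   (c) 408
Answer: a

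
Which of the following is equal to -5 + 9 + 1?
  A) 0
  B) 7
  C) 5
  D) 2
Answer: C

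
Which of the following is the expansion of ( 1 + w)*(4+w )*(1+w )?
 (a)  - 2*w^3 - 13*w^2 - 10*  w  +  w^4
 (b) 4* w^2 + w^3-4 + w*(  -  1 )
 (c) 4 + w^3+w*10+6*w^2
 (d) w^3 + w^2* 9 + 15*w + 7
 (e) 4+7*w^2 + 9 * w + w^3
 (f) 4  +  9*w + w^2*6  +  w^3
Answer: f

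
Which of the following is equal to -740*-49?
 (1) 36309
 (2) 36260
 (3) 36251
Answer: 2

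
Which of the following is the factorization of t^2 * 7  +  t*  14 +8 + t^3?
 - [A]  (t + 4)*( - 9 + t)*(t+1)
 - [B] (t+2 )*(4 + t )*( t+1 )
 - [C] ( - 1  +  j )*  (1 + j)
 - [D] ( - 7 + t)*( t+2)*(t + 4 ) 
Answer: B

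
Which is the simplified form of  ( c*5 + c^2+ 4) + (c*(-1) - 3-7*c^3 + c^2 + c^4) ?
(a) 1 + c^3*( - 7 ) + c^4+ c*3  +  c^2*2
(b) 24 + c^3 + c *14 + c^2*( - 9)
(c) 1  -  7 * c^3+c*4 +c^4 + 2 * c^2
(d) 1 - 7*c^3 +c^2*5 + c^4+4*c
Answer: c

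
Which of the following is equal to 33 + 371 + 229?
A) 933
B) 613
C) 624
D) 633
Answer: D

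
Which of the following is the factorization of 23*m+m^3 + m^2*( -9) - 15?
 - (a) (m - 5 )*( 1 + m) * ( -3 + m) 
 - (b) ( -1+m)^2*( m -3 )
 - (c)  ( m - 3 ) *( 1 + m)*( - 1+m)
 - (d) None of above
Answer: d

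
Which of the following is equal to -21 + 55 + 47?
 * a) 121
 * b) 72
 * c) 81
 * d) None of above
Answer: c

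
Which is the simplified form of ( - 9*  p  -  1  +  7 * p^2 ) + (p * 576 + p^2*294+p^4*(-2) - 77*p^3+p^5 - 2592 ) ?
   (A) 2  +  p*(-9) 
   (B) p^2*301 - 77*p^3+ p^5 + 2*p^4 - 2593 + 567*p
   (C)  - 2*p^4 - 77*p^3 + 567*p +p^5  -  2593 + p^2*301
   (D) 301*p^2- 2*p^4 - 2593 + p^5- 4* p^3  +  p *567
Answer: C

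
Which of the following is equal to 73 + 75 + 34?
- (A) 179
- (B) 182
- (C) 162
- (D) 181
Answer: B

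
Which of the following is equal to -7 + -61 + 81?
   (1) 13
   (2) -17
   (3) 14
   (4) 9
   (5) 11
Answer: 1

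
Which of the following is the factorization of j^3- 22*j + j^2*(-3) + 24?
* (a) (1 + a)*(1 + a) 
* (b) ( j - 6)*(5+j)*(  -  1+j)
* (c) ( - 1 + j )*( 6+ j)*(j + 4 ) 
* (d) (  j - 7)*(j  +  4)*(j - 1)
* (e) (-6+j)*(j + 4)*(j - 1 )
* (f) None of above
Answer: e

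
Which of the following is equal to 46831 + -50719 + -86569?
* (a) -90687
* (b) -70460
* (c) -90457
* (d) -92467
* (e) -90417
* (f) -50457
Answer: c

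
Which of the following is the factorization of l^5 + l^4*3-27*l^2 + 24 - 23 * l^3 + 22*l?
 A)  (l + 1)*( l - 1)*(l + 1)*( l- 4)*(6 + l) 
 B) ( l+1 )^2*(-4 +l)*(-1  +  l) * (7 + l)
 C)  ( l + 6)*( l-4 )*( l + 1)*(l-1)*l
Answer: A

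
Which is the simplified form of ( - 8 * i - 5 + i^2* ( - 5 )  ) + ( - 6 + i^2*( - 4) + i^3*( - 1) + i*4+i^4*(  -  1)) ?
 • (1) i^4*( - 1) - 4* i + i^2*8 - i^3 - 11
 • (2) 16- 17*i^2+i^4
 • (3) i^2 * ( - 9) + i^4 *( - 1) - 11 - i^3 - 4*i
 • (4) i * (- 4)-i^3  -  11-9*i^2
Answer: 3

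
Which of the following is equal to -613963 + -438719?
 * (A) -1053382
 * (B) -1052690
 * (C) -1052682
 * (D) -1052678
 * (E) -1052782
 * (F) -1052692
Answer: C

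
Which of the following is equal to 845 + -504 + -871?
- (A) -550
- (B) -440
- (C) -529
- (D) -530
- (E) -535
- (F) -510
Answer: D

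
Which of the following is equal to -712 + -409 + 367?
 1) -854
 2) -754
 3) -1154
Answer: 2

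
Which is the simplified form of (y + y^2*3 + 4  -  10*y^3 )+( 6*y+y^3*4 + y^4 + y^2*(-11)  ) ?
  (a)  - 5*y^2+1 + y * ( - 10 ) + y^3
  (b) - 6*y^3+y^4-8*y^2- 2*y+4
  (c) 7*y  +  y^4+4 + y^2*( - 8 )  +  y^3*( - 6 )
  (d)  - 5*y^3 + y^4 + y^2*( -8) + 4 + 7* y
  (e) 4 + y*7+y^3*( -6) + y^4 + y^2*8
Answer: c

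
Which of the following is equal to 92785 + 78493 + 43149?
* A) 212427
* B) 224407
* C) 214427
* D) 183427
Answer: C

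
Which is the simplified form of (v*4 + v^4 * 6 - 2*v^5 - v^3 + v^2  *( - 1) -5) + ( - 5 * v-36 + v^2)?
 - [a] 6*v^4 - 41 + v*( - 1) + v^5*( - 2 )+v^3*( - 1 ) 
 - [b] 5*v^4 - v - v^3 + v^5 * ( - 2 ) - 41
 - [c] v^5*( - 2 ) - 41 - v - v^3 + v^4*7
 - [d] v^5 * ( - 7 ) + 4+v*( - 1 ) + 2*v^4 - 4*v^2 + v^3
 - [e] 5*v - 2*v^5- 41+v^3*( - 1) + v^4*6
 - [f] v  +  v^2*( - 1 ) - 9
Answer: a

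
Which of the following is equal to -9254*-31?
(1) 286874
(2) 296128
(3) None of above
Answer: 1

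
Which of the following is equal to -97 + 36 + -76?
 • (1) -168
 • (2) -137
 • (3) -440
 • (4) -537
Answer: 2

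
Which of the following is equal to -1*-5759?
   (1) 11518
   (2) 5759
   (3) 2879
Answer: 2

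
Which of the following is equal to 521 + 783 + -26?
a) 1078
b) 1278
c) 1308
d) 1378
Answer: b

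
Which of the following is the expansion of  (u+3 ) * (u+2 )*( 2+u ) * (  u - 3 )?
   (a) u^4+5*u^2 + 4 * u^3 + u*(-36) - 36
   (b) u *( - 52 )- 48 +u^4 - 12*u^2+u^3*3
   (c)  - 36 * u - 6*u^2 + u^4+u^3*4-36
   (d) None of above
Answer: d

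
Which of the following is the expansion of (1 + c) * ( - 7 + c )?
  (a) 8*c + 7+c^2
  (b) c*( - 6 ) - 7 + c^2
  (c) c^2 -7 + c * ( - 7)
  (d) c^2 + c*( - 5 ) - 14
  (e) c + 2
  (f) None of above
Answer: b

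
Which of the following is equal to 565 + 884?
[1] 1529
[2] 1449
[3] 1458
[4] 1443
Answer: 2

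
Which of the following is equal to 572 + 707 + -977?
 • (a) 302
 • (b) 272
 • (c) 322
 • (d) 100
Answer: a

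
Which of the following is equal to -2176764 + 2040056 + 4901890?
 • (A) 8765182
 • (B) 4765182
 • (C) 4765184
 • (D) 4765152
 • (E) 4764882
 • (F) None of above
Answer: B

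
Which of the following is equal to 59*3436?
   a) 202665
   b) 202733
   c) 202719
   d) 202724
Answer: d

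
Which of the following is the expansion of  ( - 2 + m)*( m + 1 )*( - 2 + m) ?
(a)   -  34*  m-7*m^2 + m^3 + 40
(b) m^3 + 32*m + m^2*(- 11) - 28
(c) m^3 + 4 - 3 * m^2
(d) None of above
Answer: c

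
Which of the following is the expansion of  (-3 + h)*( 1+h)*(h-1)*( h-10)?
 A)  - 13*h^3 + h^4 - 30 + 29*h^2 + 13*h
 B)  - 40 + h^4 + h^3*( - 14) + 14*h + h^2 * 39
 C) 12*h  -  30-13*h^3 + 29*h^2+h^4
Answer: A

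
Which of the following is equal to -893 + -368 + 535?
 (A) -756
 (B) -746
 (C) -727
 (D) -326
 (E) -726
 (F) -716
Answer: E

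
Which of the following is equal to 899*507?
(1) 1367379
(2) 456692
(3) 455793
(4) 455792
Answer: 3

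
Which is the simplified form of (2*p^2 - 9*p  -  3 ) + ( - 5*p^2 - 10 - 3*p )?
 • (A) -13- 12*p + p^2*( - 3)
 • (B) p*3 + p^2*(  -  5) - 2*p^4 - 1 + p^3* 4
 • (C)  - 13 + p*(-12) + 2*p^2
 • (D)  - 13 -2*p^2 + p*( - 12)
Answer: A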